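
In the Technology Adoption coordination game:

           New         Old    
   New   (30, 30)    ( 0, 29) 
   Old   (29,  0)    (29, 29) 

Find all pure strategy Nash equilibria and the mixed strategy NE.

Pure NE: (New, New) and (Old, Old); Mixed NE: p = 0.9667, q = 0.9667

Work:
Check pure NE:
(New, New): (30, 30) - no unilateral deviation beneficial
(Old, Old): (29, 29) - no unilateral deviation beneficial
Mixed NE: P1 plays New with p = 0.9667, P2 plays New with q = 0.9667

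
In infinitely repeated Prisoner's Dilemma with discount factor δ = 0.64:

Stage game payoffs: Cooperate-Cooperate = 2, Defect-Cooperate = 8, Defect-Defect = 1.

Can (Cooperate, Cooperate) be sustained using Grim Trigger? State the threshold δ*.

δ* = 0.8571; since δ = 0.64 < 0.8571, cooperation cannot be sustained

Work:
For Grim Trigger:
Cooperate forever: 2/(1-δ)
Defect then punished: 8 + 1·δ/(1-δ)
Need: 2/(1-δ) ≥ 8 + 1·δ/(1-δ)
Solving: δ ≥ (T-R)/(T-P) = (8-2)/(8-1) = 0.8571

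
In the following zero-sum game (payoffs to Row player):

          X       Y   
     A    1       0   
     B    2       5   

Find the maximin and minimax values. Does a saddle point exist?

Maximin = 2, Minimax = 2, Saddle: True

Work:
Row minimums: [0, 2] → maximin = 2
Column maximums: [2, 5] → minimax = 2
Saddle point exists! Game value = 2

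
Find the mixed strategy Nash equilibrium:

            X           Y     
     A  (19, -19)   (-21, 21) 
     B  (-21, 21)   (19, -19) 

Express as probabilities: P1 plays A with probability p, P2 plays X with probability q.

p = 0.5, q = 0.5

Work:
Find probabilities that make opponent indifferent:
P2 chooses q to make P1 indifferent between A and B
P1 chooses p to make P2 indifferent between X and Y
Mixed NE: P1 plays (A: 0.5, B: 0.5), P2 plays (X: 0.5, Y: 0.5)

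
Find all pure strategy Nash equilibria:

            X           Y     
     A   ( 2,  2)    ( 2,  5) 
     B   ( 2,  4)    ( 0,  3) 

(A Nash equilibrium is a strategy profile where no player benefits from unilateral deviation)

Nash equilibrium: (A, Y), (B, X)

Work:
Best responses:
  P1 vs X: payoffs [2, 2] → best response A/B (payoff 2)
  P1 vs Y: payoffs [2, 0] → best response A (payoff 2)
  P2 vs A: payoffs [2, 5] → best response Y (payoff 5)
  P2 vs B: payoffs [4, 3] → best response X (payoff 4)
Mutual best responses: (A,Y), (B,X) → Nash equilibria.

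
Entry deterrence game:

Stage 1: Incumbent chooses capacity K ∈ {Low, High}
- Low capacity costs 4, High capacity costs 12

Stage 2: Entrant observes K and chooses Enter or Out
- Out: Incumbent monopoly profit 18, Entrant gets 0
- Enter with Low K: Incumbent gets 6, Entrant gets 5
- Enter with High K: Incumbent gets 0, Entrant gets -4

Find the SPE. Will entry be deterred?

SPE: (High, Enter|Low, Out|High); Entry deterred. Incumbent net profit = 6

Work:
After Low K: Entrant enters (5 > 0)
After High K: Entrant stays out (-4 < 0)
Incumbent: Low → 6−4=2, High → 18−12=6
Incumbent chooses High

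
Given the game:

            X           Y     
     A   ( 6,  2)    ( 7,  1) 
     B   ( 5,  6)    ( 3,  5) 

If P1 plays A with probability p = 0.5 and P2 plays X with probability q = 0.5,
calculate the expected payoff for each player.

E[P1] = 5.25, E[P2] = 3.5

Work:
E[P1] = p·q·π₁(A,X) + p·(1-q)·π₁(A,Y) + (1-p)·q·π₁(B,X) + (1-p)·(1-q)·π₁(B,Y)
= 0.5·0.5·6 + 0.5·0.5·7 + 0.5·0.5·5 + 0.5·0.5·3
= 5.25

E[P2] = 3.5 (similar calculation)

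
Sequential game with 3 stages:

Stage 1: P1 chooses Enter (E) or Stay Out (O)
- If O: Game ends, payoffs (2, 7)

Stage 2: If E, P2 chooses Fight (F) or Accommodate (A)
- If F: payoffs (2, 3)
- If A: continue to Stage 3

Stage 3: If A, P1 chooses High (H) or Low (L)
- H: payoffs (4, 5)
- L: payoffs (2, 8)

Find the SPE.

SPE: (E, A, H); Outcome (4, 5)

Work:
Stage 3: P1 chooses H (4 vs 2)
Stage 2: P2: F->3, A->5 (anticipating H). Choose A
Stage 1: P1: O->2, E->4 (anticipating A, H). Choose E
SPE path: E -> A -> H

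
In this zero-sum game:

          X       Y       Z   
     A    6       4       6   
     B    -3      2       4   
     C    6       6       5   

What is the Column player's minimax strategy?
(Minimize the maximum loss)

Column should play X or Y or Z (all achieve the minimum), value = 6

Work:
Column player minimizes Row's maximum payoff:
Column X: max payoff to Row = 6
Column Y: max payoff to Row = 6
Column Z: max payoff to Row = 6
Minimum is 6, achieved by columns X, Y, Z (tied).
Each of X or Y or Z is a minimax strategy.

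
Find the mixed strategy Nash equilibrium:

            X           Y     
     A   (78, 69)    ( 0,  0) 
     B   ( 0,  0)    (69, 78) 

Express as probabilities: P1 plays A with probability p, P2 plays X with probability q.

p = 0.5306, q = 0.4694

Work:
Find probabilities that make opponent indifferent:
P2 chooses q to make P1 indifferent between A and B
P1 chooses p to make P2 indifferent between X and Y
Mixed NE: P1 plays (A: 0.5306, B: 0.4694), P2 plays (X: 0.4694, Y: 0.5306)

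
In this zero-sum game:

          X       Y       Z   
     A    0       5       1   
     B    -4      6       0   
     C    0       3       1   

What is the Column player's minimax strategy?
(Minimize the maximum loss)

Column should play X, value = 0

Work:
Column player minimizes Row's maximum payoff:
Column X: max payoff to Row = 0
Column Y: max payoff to Row = 6
Column Z: max payoff to Row = 1
Minimum is 0, achieved by column X.
Minimax strategy: X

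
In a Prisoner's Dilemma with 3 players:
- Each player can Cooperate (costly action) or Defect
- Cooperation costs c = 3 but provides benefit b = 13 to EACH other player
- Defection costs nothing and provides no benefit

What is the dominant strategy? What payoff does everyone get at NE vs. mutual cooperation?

Dominant: Defect; NE payoff = 0; Coop payoff = 23

Work:
Defect dominates (saves cost c = 3, benefit to others is external)
NE: All defect → everyone gets 0
If all cooperate: each receives (2)×13 - 3 = 23
Social dilemma: 23 > 0 but NE gives 0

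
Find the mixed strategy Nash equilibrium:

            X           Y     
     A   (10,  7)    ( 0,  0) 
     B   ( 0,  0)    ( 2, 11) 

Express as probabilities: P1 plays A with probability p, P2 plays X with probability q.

p = 0.6111, q = 0.1667

Work:
Find probabilities that make opponent indifferent:
P2 chooses q to make P1 indifferent between A and B
P1 chooses p to make P2 indifferent between X and Y
Mixed NE: P1 plays (A: 0.6111, B: 0.3889), P2 plays (X: 0.1667, Y: 0.8333)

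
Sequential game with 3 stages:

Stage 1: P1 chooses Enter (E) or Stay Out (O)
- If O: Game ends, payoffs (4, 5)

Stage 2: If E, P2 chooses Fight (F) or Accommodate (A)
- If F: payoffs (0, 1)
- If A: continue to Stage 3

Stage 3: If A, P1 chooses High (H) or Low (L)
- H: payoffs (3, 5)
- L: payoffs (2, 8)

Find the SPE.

SPE: (O, A, H); Outcome (4, 5)

Work:
Stage 3: P1 chooses H (3 vs 2)
Stage 2: P2: F->1, A->5 (anticipating H). Choose A
Stage 1: P1: O->4, E->3 (anticipating A, H). Choose O
SPE path: O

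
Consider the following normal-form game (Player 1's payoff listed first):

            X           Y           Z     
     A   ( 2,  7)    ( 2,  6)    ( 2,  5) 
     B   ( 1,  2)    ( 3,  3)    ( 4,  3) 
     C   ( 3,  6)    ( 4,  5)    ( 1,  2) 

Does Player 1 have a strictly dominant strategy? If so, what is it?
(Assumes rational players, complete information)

No strictly dominant strategy exists for Player 1

Work:
A strategy strictly dominates another if it gives a strictly higher payoff against every opponent action. Compare each pair of P1's strategies column-by-column:
  A vs B: [2 vs 1, 2 vs 3, 2 vs 4] → A does not strictly dominate B (column Y: 2 ≤ 3)
  A vs C: [2 vs 3, 2 vs 4, 2 vs 1] → A does not strictly dominate C (column X: 2 ≤ 3)
  B vs A: [1 vs 2, 3 vs 2, 4 vs 2] → B does not strictly dominate A (column X: 1 ≤ 2)
  B vs C: [1 vs 3, 3 vs 4, 4 vs 1] → B does not strictly dominate C (column X: 1 ≤ 3)
  C vs A: [3 vs 2, 4 vs 2, 1 vs 2] → C does not strictly dominate A (column Z: 1 ≤ 2)
  C vs B: [3 vs 1, 4 vs 3, 1 vs 4] → C does not strictly dominate B (column Z: 1 ≤ 4)
No single strategy strictly dominates all others → no strictly dominant strategy.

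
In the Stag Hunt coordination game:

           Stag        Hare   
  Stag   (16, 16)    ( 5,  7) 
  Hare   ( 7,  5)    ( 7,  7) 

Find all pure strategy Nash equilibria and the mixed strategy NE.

Pure NE: (Stag, Stag) and (Hare, Hare); Mixed NE: p = 0.1818, q = 0.1818

Work:
Check pure NE:
(Stag, Stag): (16, 16) - no unilateral deviation beneficial
(Hare, Hare): (7, 7) - no unilateral deviation beneficial
Mixed NE: P1 plays Stag with p = 0.1818, P2 plays Stag with q = 0.1818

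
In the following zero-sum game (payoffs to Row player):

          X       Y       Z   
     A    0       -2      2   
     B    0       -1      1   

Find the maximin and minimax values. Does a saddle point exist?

Maximin = -1, Minimax = -1, Saddle: True

Work:
Row minimums: [-2, -1] → maximin = -1
Column maximums: [0, -1, 2] → minimax = -1
Saddle point exists! Game value = -1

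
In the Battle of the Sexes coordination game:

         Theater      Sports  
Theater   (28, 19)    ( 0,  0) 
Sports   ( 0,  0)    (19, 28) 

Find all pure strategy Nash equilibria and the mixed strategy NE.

Pure NE: (Theater, Theater) and (Sports, Sports); Mixed NE: p = 0.5957, q = 0.4043

Work:
Check pure NE:
(Theater, Theater): (28, 19) - no unilateral deviation beneficial
(Sports, Sports): (19, 28) - no unilateral deviation beneficial
Mixed NE: P1 plays Theater with p = 0.5957, P2 plays Theater with q = 0.4043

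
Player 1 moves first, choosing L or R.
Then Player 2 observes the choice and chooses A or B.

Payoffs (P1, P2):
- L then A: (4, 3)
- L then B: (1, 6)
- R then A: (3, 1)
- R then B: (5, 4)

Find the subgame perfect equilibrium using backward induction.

P1 plays R, P2 plays B after L and B after R; Payoff (5, 4)

Work:
Backward induction:
After L: P2 chooses B → P1 gets 1
After R: P2 chooses B → P1 gets 5
P1 chooses R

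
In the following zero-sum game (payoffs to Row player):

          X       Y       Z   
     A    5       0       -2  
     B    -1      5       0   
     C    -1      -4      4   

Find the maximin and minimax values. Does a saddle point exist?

Maximin = -1, Minimax = 4, Saddle: False

Work:
Row minimums: [-2, -1, -4] → maximin = -1
Column maximums: [5, 5, 4] → minimax = 4
No saddle point (maximin ≠ minimax). Mixed strategy needed.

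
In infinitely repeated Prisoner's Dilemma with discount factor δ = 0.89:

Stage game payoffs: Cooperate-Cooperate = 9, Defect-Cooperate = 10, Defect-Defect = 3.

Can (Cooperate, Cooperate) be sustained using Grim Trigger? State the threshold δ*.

δ* = 0.1429; since δ = 0.89 ≥ 0.1429, cooperation can be sustained

Work:
For Grim Trigger:
Cooperate forever: 9/(1-δ)
Defect then punished: 10 + 3·δ/(1-δ)
Need: 9/(1-δ) ≥ 10 + 3·δ/(1-δ)
Solving: δ ≥ (T-R)/(T-P) = (10-9)/(10-3) = 0.1429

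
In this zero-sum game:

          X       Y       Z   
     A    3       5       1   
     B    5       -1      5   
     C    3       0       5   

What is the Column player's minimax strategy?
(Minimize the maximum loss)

Column should play X or Y or Z (all achieve the minimum), value = 5

Work:
Column player minimizes Row's maximum payoff:
Column X: max payoff to Row = 5
Column Y: max payoff to Row = 5
Column Z: max payoff to Row = 5
Minimum is 5, achieved by columns X, Y, Z (tied).
Each of X or Y or Z is a minimax strategy.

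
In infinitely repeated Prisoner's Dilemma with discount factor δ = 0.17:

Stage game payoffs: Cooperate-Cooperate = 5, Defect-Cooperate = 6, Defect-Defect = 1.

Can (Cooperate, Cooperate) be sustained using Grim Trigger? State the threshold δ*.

δ* = 0.2; since δ = 0.17 < 0.2, cooperation cannot be sustained

Work:
For Grim Trigger:
Cooperate forever: 5/(1-δ)
Defect then punished: 6 + 1·δ/(1-δ)
Need: 5/(1-δ) ≥ 6 + 1·δ/(1-δ)
Solving: δ ≥ (T-R)/(T-P) = (6-5)/(6-1) = 0.2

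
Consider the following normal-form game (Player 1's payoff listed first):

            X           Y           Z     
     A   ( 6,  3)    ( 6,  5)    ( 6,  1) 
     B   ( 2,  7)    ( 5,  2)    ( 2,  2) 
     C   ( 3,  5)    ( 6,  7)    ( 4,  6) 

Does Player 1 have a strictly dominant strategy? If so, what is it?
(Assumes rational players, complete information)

No strictly dominant strategy exists for Player 1

Work:
A strategy strictly dominates another if it gives a strictly higher payoff against every opponent action. Compare each pair of P1's strategies column-by-column:
  A vs B: [6 vs 2, 6 vs 5, 6 vs 2] → A strictly dominates B
  A vs C: [6 vs 3, 6 vs 6, 6 vs 4] → A does not strictly dominate C (column Y: 6 ≤ 6)
  B vs A: [2 vs 6, 5 vs 6, 2 vs 6] → B does not strictly dominate A (column X: 2 ≤ 6)
  B vs C: [2 vs 3, 5 vs 6, 2 vs 4] → B does not strictly dominate C (column X: 2 ≤ 3)
  C vs A: [3 vs 6, 6 vs 6, 4 vs 6] → C does not strictly dominate A (column X: 3 ≤ 6)
  C vs B: [3 vs 2, 6 vs 5, 4 vs 2] → C strictly dominates B
No single strategy strictly dominates all others → no strictly dominant strategy.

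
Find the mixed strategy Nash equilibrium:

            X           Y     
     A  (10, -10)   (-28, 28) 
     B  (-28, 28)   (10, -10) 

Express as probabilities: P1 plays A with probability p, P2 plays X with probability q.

p = 0.5, q = 0.5

Work:
Find probabilities that make opponent indifferent:
P2 chooses q to make P1 indifferent between A and B
P1 chooses p to make P2 indifferent between X and Y
Mixed NE: P1 plays (A: 0.5, B: 0.5), P2 plays (X: 0.5, Y: 0.5)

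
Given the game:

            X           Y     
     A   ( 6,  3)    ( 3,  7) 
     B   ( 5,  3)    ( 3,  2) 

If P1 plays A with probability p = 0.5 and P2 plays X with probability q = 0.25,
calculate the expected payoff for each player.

E[P1] = 3.625, E[P2] = 4.125

Work:
E[P1] = p·q·π₁(A,X) + p·(1-q)·π₁(A,Y) + (1-p)·q·π₁(B,X) + (1-p)·(1-q)·π₁(B,Y)
= 0.5·0.25·6 + 0.5·0.75·3 + 0.5·0.25·5 + 0.5·0.75·3
= 3.625

E[P2] = 4.125 (similar calculation)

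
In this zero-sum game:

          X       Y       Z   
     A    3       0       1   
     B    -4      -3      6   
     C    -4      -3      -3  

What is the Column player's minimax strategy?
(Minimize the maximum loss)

Column should play Y, value = 0

Work:
Column player minimizes Row's maximum payoff:
Column X: max payoff to Row = 3
Column Y: max payoff to Row = 0
Column Z: max payoff to Row = 6
Minimum is 0, achieved by column Y.
Minimax strategy: Y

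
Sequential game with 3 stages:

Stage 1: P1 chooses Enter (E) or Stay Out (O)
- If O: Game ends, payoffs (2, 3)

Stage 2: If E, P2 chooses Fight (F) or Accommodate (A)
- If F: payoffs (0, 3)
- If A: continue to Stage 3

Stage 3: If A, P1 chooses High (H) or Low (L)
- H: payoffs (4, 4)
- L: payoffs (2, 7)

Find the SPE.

SPE: (E, A, H); Outcome (4, 4)

Work:
Stage 3: P1 chooses H (4 vs 2)
Stage 2: P2: F->3, A->4 (anticipating H). Choose A
Stage 1: P1: O->2, E->4 (anticipating A, H). Choose E
SPE path: E -> A -> H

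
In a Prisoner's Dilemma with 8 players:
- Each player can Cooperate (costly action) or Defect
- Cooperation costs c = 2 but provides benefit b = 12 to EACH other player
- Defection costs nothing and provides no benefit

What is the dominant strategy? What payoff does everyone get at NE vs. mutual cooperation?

Dominant: Defect; NE payoff = 0; Coop payoff = 82

Work:
Defect dominates (saves cost c = 2, benefit to others is external)
NE: All defect → everyone gets 0
If all cooperate: each receives (7)×12 - 2 = 82
Social dilemma: 82 > 0 but NE gives 0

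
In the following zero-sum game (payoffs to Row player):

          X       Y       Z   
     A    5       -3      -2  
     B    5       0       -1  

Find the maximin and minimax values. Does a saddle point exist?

Maximin = -1, Minimax = -1, Saddle: True

Work:
Row minimums: [-3, -1] → maximin = -1
Column maximums: [5, 0, -1] → minimax = -1
Saddle point exists! Game value = -1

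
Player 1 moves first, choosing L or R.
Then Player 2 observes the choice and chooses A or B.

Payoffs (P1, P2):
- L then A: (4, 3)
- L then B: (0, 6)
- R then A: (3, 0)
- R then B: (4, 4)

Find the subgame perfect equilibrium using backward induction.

P1 plays R, P2 plays B after L and B after R; Payoff (4, 4)

Work:
Backward induction:
After L: P2 chooses B → P1 gets 0
After R: P2 chooses B → P1 gets 4
P1 chooses R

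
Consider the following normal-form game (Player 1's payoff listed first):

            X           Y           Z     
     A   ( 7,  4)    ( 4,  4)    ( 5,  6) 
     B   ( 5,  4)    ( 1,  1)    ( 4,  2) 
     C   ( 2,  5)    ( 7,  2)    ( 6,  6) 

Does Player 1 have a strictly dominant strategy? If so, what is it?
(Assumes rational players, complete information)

No strictly dominant strategy exists for Player 1

Work:
A strategy strictly dominates another if it gives a strictly higher payoff against every opponent action. Compare each pair of P1's strategies column-by-column:
  A vs B: [7 vs 5, 4 vs 1, 5 vs 4] → A strictly dominates B
  A vs C: [7 vs 2, 4 vs 7, 5 vs 6] → A does not strictly dominate C (column Y: 4 ≤ 7)
  B vs A: [5 vs 7, 1 vs 4, 4 vs 5] → B does not strictly dominate A (column X: 5 ≤ 7)
  B vs C: [5 vs 2, 1 vs 7, 4 vs 6] → B does not strictly dominate C (column Y: 1 ≤ 7)
  C vs A: [2 vs 7, 7 vs 4, 6 vs 5] → C does not strictly dominate A (column X: 2 ≤ 7)
  C vs B: [2 vs 5, 7 vs 1, 6 vs 4] → C does not strictly dominate B (column X: 2 ≤ 5)
No single strategy strictly dominates all others → no strictly dominant strategy.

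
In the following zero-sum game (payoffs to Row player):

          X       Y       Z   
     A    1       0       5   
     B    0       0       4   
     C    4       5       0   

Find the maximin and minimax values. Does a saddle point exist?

Maximin = 0, Minimax = 4, Saddle: False

Work:
Row minimums: [0, 0, 0] → maximin = 0
Column maximums: [4, 5, 5] → minimax = 4
No saddle point (maximin ≠ minimax). Mixed strategy needed.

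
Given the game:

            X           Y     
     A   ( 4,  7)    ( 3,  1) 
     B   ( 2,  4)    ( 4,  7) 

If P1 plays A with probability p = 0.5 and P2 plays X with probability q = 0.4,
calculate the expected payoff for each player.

E[P1] = 3.3, E[P2] = 4.6

Work:
E[P1] = p·q·π₁(A,X) + p·(1-q)·π₁(A,Y) + (1-p)·q·π₁(B,X) + (1-p)·(1-q)·π₁(B,Y)
= 0.5·0.4·4 + 0.5·0.6·3 + 0.5·0.4·2 + 0.5·0.6·4
= 3.3

E[P2] = 4.6 (similar calculation)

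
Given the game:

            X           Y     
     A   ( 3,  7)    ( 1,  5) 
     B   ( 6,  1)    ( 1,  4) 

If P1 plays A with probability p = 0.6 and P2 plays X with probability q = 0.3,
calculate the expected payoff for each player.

E[P1] = 1.96, E[P2] = 4.6

Work:
E[P1] = p·q·π₁(A,X) + p·(1-q)·π₁(A,Y) + (1-p)·q·π₁(B,X) + (1-p)·(1-q)·π₁(B,Y)
= 0.6·0.3·3 + 0.6·0.7·1 + 0.4·0.3·6 + 0.4·0.7·1
= 1.96

E[P2] = 4.6 (similar calculation)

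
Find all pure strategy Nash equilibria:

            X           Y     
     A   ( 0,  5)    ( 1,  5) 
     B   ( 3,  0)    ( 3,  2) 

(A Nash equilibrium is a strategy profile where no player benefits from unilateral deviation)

Nash equilibrium: (B, Y)

Work:
Best responses:
  P1 vs X: payoffs [0, 3] → best response B (payoff 3)
  P1 vs Y: payoffs [1, 3] → best response B (payoff 3)
  P2 vs A: payoffs [5, 5] → best response X/Y (payoff 5)
  P2 vs B: payoffs [0, 2] → best response Y (payoff 2)
Mutual best responses: (B,Y) → Nash equilibria.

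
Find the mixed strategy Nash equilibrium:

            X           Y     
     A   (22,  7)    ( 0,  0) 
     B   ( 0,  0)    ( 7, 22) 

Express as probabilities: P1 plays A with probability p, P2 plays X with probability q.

p = 0.7586, q = 0.2414

Work:
Find probabilities that make opponent indifferent:
P2 chooses q to make P1 indifferent between A and B
P1 chooses p to make P2 indifferent between X and Y
Mixed NE: P1 plays (A: 0.7586, B: 0.2414), P2 plays (X: 0.2414, Y: 0.7586)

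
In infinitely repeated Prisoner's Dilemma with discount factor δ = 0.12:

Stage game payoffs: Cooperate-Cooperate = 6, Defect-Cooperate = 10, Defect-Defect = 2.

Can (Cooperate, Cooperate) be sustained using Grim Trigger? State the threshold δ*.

δ* = 0.5; since δ = 0.12 < 0.5, cooperation cannot be sustained

Work:
For Grim Trigger:
Cooperate forever: 6/(1-δ)
Defect then punished: 10 + 2·δ/(1-δ)
Need: 6/(1-δ) ≥ 10 + 2·δ/(1-δ)
Solving: δ ≥ (T-R)/(T-P) = (10-6)/(10-2) = 0.5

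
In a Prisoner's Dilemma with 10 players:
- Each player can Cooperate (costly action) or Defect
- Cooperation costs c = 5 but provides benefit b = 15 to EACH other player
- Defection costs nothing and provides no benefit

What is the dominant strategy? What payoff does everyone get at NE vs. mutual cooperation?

Dominant: Defect; NE payoff = 0; Coop payoff = 130

Work:
Defect dominates (saves cost c = 5, benefit to others is external)
NE: All defect → everyone gets 0
If all cooperate: each receives (9)×15 - 5 = 130
Social dilemma: 130 > 0 but NE gives 0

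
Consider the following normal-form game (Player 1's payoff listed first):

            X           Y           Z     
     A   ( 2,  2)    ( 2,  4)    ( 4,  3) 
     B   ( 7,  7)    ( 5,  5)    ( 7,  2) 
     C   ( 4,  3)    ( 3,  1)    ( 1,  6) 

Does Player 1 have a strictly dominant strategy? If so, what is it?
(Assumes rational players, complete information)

Yes, Player 1's strictly dominant strategy is B

Work:
A strategy strictly dominates another if it gives a strictly higher payoff against every opponent action. Compare each pair of P1's strategies column-by-column:
  A vs B: [2 vs 7, 2 vs 5, 4 vs 7] → A does not strictly dominate B (column X: 2 ≤ 7)
  A vs C: [2 vs 4, 2 vs 3, 4 vs 1] → A does not strictly dominate C (column X: 2 ≤ 4)
  B vs A: [7 vs 2, 5 vs 2, 7 vs 4] → B strictly dominates A
  B vs C: [7 vs 4, 5 vs 3, 7 vs 1] → B strictly dominates C
  C vs A: [4 vs 2, 3 vs 2, 1 vs 4] → C does not strictly dominate A (column Z: 1 ≤ 4)
  C vs B: [4 vs 7, 3 vs 5, 1 vs 7] → C does not strictly dominate B (column X: 4 ≤ 7)
B strictly dominates every other strategy → strictly dominant.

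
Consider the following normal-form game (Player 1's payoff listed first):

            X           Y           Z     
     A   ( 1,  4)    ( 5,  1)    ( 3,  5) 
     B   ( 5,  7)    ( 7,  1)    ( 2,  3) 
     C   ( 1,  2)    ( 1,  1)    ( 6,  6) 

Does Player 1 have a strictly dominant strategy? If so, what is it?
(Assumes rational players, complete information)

No strictly dominant strategy exists for Player 1

Work:
A strategy strictly dominates another if it gives a strictly higher payoff against every opponent action. Compare each pair of P1's strategies column-by-column:
  A vs B: [1 vs 5, 5 vs 7, 3 vs 2] → A does not strictly dominate B (column X: 1 ≤ 5)
  A vs C: [1 vs 1, 5 vs 1, 3 vs 6] → A does not strictly dominate C (column X: 1 ≤ 1)
  B vs A: [5 vs 1, 7 vs 5, 2 vs 3] → B does not strictly dominate A (column Z: 2 ≤ 3)
  B vs C: [5 vs 1, 7 vs 1, 2 vs 6] → B does not strictly dominate C (column Z: 2 ≤ 6)
  C vs A: [1 vs 1, 1 vs 5, 6 vs 3] → C does not strictly dominate A (column X: 1 ≤ 1)
  C vs B: [1 vs 5, 1 vs 7, 6 vs 2] → C does not strictly dominate B (column X: 1 ≤ 5)
No single strategy strictly dominates all others → no strictly dominant strategy.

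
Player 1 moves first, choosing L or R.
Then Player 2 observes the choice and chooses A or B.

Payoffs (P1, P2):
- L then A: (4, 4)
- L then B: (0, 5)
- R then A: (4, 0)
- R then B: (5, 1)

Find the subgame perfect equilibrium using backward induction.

P1 plays R, P2 plays B after L and B after R; Payoff (5, 1)

Work:
Backward induction:
After L: P2 chooses B → P1 gets 0
After R: P2 chooses B → P1 gets 5
P1 chooses R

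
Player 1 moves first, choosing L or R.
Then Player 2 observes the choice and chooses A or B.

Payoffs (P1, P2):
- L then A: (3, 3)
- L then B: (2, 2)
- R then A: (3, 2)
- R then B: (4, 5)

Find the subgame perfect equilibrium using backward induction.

P1 plays R, P2 plays A after L and B after R; Payoff (4, 5)

Work:
Backward induction:
After L: P2 chooses A → P1 gets 3
After R: P2 chooses B → P1 gets 4
P1 chooses R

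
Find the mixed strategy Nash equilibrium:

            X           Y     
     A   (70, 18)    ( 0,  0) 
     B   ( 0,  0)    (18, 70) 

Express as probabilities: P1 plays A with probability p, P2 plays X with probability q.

p = 0.7955, q = 0.2045

Work:
Find probabilities that make opponent indifferent:
P2 chooses q to make P1 indifferent between A and B
P1 chooses p to make P2 indifferent between X and Y
Mixed NE: P1 plays (A: 0.7955, B: 0.2045), P2 plays (X: 0.2045, Y: 0.7955)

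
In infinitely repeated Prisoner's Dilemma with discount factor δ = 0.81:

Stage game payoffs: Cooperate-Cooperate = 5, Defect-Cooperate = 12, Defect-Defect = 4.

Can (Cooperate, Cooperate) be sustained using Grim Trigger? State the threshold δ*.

δ* = 0.875; since δ = 0.81 < 0.875, cooperation cannot be sustained

Work:
For Grim Trigger:
Cooperate forever: 5/(1-δ)
Defect then punished: 12 + 4·δ/(1-δ)
Need: 5/(1-δ) ≥ 12 + 4·δ/(1-δ)
Solving: δ ≥ (T-R)/(T-P) = (12-5)/(12-4) = 0.875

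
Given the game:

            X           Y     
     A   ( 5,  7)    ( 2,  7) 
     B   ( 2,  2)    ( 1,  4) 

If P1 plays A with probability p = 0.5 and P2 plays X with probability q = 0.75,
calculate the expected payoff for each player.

E[P1] = 3.0, E[P2] = 4.75

Work:
E[P1] = p·q·π₁(A,X) + p·(1-q)·π₁(A,Y) + (1-p)·q·π₁(B,X) + (1-p)·(1-q)·π₁(B,Y)
= 0.5·0.75·5 + 0.5·0.25·2 + 0.5·0.75·2 + 0.5·0.25·1
= 3.0

E[P2] = 4.75 (similar calculation)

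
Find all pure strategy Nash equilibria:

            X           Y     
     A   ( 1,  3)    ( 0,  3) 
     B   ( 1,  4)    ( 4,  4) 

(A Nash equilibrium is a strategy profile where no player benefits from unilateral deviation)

Nash equilibrium: (A, X), (B, X), (B, Y)

Work:
Best responses:
  P1 vs X: payoffs [1, 1] → best response A/B (payoff 1)
  P1 vs Y: payoffs [0, 4] → best response B (payoff 4)
  P2 vs A: payoffs [3, 3] → best response X/Y (payoff 3)
  P2 vs B: payoffs [4, 4] → best response X/Y (payoff 4)
Mutual best responses: (A,X), (B,X), (B,Y) → Nash equilibria.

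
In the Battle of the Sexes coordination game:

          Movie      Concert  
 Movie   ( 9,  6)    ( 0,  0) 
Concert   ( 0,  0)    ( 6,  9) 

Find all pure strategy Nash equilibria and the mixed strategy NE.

Pure NE: (Movie, Movie) and (Concert, Concert); Mixed NE: p = 0.6, q = 0.4

Work:
Check pure NE:
(Movie, Movie): (9, 6) - no unilateral deviation beneficial
(Concert, Concert): (6, 9) - no unilateral deviation beneficial
Mixed NE: P1 plays Movie with p = 0.6, P2 plays Movie with q = 0.4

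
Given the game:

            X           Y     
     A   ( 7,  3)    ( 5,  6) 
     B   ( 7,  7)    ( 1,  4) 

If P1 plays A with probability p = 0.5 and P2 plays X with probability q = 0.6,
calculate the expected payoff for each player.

E[P1] = 5.4, E[P2] = 5.0

Work:
E[P1] = p·q·π₁(A,X) + p·(1-q)·π₁(A,Y) + (1-p)·q·π₁(B,X) + (1-p)·(1-q)·π₁(B,Y)
= 0.5·0.6·7 + 0.5·0.4·5 + 0.5·0.6·7 + 0.5·0.4·1
= 5.4

E[P2] = 5.0 (similar calculation)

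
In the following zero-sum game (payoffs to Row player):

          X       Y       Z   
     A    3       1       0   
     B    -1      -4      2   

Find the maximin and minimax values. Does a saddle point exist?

Maximin = 0, Minimax = 1, Saddle: False

Work:
Row minimums: [0, -4] → maximin = 0
Column maximums: [3, 1, 2] → minimax = 1
No saddle point (maximin ≠ minimax). Mixed strategy needed.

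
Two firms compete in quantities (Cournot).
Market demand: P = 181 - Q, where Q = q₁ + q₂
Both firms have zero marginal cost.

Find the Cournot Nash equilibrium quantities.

q₁* = q₂* = 60.33; P* = 60.33

Work:
Profit: π_i = P·q_i = (a - q_i - q_j)·q_i
FOC: ∂π_i/∂q_i = a - 2q_i - q_j = 0
Reaction function: q_i = (181 - q_j)/2
Symmetry: q* = 181/3 = 60.33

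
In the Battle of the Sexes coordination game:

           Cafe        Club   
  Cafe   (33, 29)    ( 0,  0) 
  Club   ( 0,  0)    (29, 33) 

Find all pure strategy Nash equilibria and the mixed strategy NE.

Pure NE: (Cafe, Cafe) and (Club, Club); Mixed NE: p = 0.5323, q = 0.4677

Work:
Check pure NE:
(Cafe, Cafe): (33, 29) - no unilateral deviation beneficial
(Club, Club): (29, 33) - no unilateral deviation beneficial
Mixed NE: P1 plays Cafe with p = 0.5323, P2 plays Cafe with q = 0.4677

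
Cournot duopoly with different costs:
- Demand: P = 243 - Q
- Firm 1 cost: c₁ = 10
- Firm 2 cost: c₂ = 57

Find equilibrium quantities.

q₁* = 93.33, q₂* = 46.33

Work:
Reaction: q₁ = (243 - 10 - q₂)/2
Reaction: q₂ = (243 - 57 - q₁)/2
Solve simultaneously:
q₁* = (243 - 2×10 + 57)/3 = 93.33
q₂* = (243 - 2×57 + 10)/3 = 46.33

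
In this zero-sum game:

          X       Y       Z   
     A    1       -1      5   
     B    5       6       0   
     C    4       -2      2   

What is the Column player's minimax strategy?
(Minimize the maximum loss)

Column should play X or Z (all achieve the minimum), value = 5

Work:
Column player minimizes Row's maximum payoff:
Column X: max payoff to Row = 5
Column Y: max payoff to Row = 6
Column Z: max payoff to Row = 5
Minimum is 5, achieved by columns X, Z (tied).
Each of X or Z is a minimax strategy.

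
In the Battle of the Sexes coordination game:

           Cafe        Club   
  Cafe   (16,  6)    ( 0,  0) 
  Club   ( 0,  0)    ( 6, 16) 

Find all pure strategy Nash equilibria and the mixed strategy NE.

Pure NE: (Cafe, Cafe) and (Club, Club); Mixed NE: p = 0.7273, q = 0.2727

Work:
Check pure NE:
(Cafe, Cafe): (16, 6) - no unilateral deviation beneficial
(Club, Club): (6, 16) - no unilateral deviation beneficial
Mixed NE: P1 plays Cafe with p = 0.7273, P2 plays Cafe with q = 0.2727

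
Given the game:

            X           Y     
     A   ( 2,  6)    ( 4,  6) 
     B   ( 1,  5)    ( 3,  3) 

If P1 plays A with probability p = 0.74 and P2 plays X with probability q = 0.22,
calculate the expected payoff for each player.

E[P1] = 3.3, E[P2] = 5.3344

Work:
E[P1] = p·q·π₁(A,X) + p·(1-q)·π₁(A,Y) + (1-p)·q·π₁(B,X) + (1-p)·(1-q)·π₁(B,Y)
= 0.74·0.22·2 + 0.74·0.78·4 + 0.26·0.22·1 + 0.26·0.78·3
= 3.3

E[P2] = 5.3344 (similar calculation)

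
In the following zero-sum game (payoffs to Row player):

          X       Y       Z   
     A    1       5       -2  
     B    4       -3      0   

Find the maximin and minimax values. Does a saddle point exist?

Maximin = -2, Minimax = 0, Saddle: False

Work:
Row minimums: [-2, -3] → maximin = -2
Column maximums: [4, 5, 0] → minimax = 0
No saddle point (maximin ≠ minimax). Mixed strategy needed.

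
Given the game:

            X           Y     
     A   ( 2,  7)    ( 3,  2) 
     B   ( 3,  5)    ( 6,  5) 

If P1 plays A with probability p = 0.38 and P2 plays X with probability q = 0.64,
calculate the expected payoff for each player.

E[P1] = 3.4264, E[P2] = 5.076

Work:
E[P1] = p·q·π₁(A,X) + p·(1-q)·π₁(A,Y) + (1-p)·q·π₁(B,X) + (1-p)·(1-q)·π₁(B,Y)
= 0.38·0.64·2 + 0.38·0.36·3 + 0.62·0.64·3 + 0.62·0.36·6
= 3.4264

E[P2] = 5.076 (similar calculation)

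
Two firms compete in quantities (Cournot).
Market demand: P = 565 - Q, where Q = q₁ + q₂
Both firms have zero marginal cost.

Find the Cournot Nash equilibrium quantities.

q₁* = q₂* = 188.33; P* = 188.33

Work:
Profit: π_i = P·q_i = (a - q_i - q_j)·q_i
FOC: ∂π_i/∂q_i = a - 2q_i - q_j = 0
Reaction function: q_i = (565 - q_j)/2
Symmetry: q* = 565/3 = 188.33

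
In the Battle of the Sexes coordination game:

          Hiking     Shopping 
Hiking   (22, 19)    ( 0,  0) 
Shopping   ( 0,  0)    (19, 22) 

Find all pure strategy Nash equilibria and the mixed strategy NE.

Pure NE: (Hiking, Hiking) and (Shopping, Shopping); Mixed NE: p = 0.5366, q = 0.4634

Work:
Check pure NE:
(Hiking, Hiking): (22, 19) - no unilateral deviation beneficial
(Shopping, Shopping): (19, 22) - no unilateral deviation beneficial
Mixed NE: P1 plays Hiking with p = 0.5366, P2 plays Hiking with q = 0.4634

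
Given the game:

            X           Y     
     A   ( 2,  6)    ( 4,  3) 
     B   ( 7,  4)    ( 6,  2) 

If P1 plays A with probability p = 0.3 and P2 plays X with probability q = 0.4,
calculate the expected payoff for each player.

E[P1] = 5.44, E[P2] = 3.22

Work:
E[P1] = p·q·π₁(A,X) + p·(1-q)·π₁(A,Y) + (1-p)·q·π₁(B,X) + (1-p)·(1-q)·π₁(B,Y)
= 0.3·0.4·2 + 0.3·0.6·4 + 0.7·0.4·7 + 0.7·0.6·6
= 5.44

E[P2] = 3.22 (similar calculation)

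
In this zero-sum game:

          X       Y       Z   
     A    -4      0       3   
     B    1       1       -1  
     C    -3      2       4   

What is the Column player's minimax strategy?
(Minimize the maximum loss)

Column should play X, value = 1

Work:
Column player minimizes Row's maximum payoff:
Column X: max payoff to Row = 1
Column Y: max payoff to Row = 2
Column Z: max payoff to Row = 4
Minimum is 1, achieved by column X.
Minimax strategy: X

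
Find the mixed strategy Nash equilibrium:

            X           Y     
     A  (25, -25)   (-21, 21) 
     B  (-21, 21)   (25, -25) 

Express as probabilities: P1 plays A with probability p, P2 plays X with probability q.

p = 0.5, q = 0.5

Work:
Find probabilities that make opponent indifferent:
P2 chooses q to make P1 indifferent between A and B
P1 chooses p to make P2 indifferent between X and Y
Mixed NE: P1 plays (A: 0.5, B: 0.5), P2 plays (X: 0.5, Y: 0.5)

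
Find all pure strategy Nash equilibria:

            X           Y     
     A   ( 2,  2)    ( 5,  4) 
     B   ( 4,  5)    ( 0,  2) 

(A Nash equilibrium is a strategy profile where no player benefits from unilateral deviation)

Nash equilibrium: (A, Y), (B, X)

Work:
Best responses:
  P1 vs X: payoffs [2, 4] → best response B (payoff 4)
  P1 vs Y: payoffs [5, 0] → best response A (payoff 5)
  P2 vs A: payoffs [2, 4] → best response Y (payoff 4)
  P2 vs B: payoffs [5, 2] → best response X (payoff 5)
Mutual best responses: (A,Y), (B,X) → Nash equilibria.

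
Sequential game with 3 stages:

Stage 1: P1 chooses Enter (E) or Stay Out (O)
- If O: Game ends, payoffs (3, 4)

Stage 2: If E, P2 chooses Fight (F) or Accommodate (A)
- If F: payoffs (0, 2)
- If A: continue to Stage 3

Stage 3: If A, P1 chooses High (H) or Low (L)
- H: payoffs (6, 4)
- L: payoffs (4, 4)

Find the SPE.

SPE: (E, A, H); Outcome (6, 4)

Work:
Stage 3: P1 chooses H (6 vs 4)
Stage 2: P2: F->2, A->4 (anticipating H). Choose A
Stage 1: P1: O->3, E->6 (anticipating A, H). Choose E
SPE path: E -> A -> H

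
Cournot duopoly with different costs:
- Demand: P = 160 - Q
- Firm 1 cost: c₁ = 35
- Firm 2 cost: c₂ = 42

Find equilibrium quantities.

q₁* = 44.0, q₂* = 37.0

Work:
Reaction: q₁ = (160 - 35 - q₂)/2
Reaction: q₂ = (160 - 42 - q₁)/2
Solve simultaneously:
q₁* = (160 - 2×35 + 42)/3 = 44.0
q₂* = (160 - 2×42 + 35)/3 = 37.0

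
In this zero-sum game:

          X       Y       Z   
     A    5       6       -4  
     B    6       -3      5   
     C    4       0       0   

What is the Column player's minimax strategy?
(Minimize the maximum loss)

Column should play Z, value = 5

Work:
Column player minimizes Row's maximum payoff:
Column X: max payoff to Row = 6
Column Y: max payoff to Row = 6
Column Z: max payoff to Row = 5
Minimum is 5, achieved by column Z.
Minimax strategy: Z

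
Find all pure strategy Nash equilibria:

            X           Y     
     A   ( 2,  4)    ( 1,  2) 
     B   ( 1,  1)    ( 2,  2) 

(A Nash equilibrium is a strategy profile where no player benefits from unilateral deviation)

Nash equilibrium: (A, X), (B, Y)

Work:
Best responses:
  P1 vs X: payoffs [2, 1] → best response A (payoff 2)
  P1 vs Y: payoffs [1, 2] → best response B (payoff 2)
  P2 vs A: payoffs [4, 2] → best response X (payoff 4)
  P2 vs B: payoffs [1, 2] → best response Y (payoff 2)
Mutual best responses: (A,X), (B,Y) → Nash equilibria.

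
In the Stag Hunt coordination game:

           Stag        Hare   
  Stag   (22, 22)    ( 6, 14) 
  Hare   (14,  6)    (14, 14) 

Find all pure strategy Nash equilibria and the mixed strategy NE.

Pure NE: (Stag, Stag) and (Hare, Hare); Mixed NE: p = 0.5, q = 0.5

Work:
Check pure NE:
(Stag, Stag): (22, 22) - no unilateral deviation beneficial
(Hare, Hare): (14, 14) - no unilateral deviation beneficial
Mixed NE: P1 plays Stag with p = 0.5, P2 plays Stag with q = 0.5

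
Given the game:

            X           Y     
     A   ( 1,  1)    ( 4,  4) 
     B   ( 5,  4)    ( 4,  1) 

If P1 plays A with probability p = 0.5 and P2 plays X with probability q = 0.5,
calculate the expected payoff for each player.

E[P1] = 3.5, E[P2] = 2.5

Work:
E[P1] = p·q·π₁(A,X) + p·(1-q)·π₁(A,Y) + (1-p)·q·π₁(B,X) + (1-p)·(1-q)·π₁(B,Y)
= 0.5·0.5·1 + 0.5·0.5·4 + 0.5·0.5·5 + 0.5·0.5·4
= 3.5

E[P2] = 2.5 (similar calculation)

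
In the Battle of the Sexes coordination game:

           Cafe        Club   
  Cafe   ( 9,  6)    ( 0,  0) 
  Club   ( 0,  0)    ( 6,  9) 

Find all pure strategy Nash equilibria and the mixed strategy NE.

Pure NE: (Cafe, Cafe) and (Club, Club); Mixed NE: p = 0.6, q = 0.4

Work:
Check pure NE:
(Cafe, Cafe): (9, 6) - no unilateral deviation beneficial
(Club, Club): (6, 9) - no unilateral deviation beneficial
Mixed NE: P1 plays Cafe with p = 0.6, P2 plays Cafe with q = 0.4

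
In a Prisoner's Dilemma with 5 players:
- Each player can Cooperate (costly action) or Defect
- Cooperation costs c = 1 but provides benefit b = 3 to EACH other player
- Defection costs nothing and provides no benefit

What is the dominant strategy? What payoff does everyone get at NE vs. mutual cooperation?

Dominant: Defect; NE payoff = 0; Coop payoff = 11

Work:
Defect dominates (saves cost c = 1, benefit to others is external)
NE: All defect → everyone gets 0
If all cooperate: each receives (4)×3 - 1 = 11
Social dilemma: 11 > 0 but NE gives 0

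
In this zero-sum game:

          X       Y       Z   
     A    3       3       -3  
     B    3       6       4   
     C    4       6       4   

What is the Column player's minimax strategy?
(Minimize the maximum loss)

Column should play X or Z (all achieve the minimum), value = 4

Work:
Column player minimizes Row's maximum payoff:
Column X: max payoff to Row = 4
Column Y: max payoff to Row = 6
Column Z: max payoff to Row = 4
Minimum is 4, achieved by columns X, Z (tied).
Each of X or Z is a minimax strategy.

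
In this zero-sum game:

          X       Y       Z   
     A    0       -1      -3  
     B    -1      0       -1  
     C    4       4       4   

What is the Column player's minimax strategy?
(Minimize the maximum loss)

Column should play X or Y or Z (all achieve the minimum), value = 4

Work:
Column player minimizes Row's maximum payoff:
Column X: max payoff to Row = 4
Column Y: max payoff to Row = 4
Column Z: max payoff to Row = 4
Minimum is 4, achieved by columns X, Y, Z (tied).
Each of X or Y or Z is a minimax strategy.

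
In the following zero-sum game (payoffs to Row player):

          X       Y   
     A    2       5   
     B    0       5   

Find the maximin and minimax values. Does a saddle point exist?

Maximin = 2, Minimax = 2, Saddle: True

Work:
Row minimums: [2, 0] → maximin = 2
Column maximums: [2, 5] → minimax = 2
Saddle point exists! Game value = 2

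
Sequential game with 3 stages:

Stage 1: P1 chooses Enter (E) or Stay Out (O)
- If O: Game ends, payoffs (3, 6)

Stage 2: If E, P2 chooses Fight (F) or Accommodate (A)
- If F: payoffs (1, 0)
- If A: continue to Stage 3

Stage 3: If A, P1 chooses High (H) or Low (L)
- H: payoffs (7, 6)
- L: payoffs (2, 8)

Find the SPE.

SPE: (E, A, H); Outcome (7, 6)

Work:
Stage 3: P1 chooses H (7 vs 2)
Stage 2: P2: F->0, A->6 (anticipating H). Choose A
Stage 1: P1: O->3, E->7 (anticipating A, H). Choose E
SPE path: E -> A -> H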